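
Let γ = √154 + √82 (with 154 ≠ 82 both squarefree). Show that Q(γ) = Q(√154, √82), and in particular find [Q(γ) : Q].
[Q(γ) : Q] = 4 (equivalently, Q(γ) = Q(√154, √82))

Obviously Q(γ) ⊆ Q(√154, √82), and [Q(√154, √82):Q] = 4 (since 154, 82 are distinct squarefree integers > 1 with 12628 not a perfect square). To show equality we compute the minimal polynomial of γ. From γ = √154 + √82: γ^2 = 154 + 2√(12628) + 82 = 236 + 2√(12628), so γ^2 - 236 = 2√(12628); squaring, (γ^2 - 236)^2 = 4·12628, i.e. γ^4 - 472γ^2 + 55696 - 50512 = 0, i.e. γ^4 - 472γ^2 + 5184 = 0. So γ is a root of x^4 - 472x^2 + 5184. This polynomial is irreducible over Q: it has no rational root (each ±√154 ± √82 is irrational), and any factorization into two quadratics over Q would force √(12628) ∈ Q (pairing opposite roots) or √154, √82 ∈ Q (other pairings), all impossible. Hence [Q(γ):Q] = 4 = [Q(√154, √82):Q], so Q(γ) = Q(√154, √82).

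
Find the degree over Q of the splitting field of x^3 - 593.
[K : Q] = 6

The roots of x^3 - 593 are ∛593, ω∛593, ω^2∛593 where ω = e^(2πi/3) is a primitive cube root of unity, so K = Q(∛593, ω). Now [Q(∛593):Q] = 3 (since 593 is not a perfect cube, x^3 - 593 is irreducible) and [Q(ω):Q] = 2. Both 2 and 3 divide [K:Q], and [K:Q] ≤ 3·2 = 6, so [K:Q] = 6. (Equivalently: Q(∛593) ⊂ R but ω ∉ R, so [K : Q(∛593)] = 2.)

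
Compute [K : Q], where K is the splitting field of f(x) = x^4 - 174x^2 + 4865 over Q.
[K : Q] = 4

Solving the quadratic in x^2: x^2 = (174 ± √(174^2 - 4·4865))/2 = (174 ± √10816)/2 = (174 ± 104)/2, giving x^2 = 35 or x^2 = 139. So f(x) = (x^2 - 35)(x^2 - 139) and the roots of f are ±√35, ±√139. Hence the splitting field is K = Q(√35, √139). Since 35 and 139 are distinct squarefree integers > 1, their product 4865 is not a perfect square, so √139 ∉ Q(√35). By the tower law [K:Q] = [Q(√35,√139):Q(√35)] · [Q(√35):Q] = 2 · 2 = 4.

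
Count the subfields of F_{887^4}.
F_{887^4} has 3 subfields

The subfields of F_{p^n} are exactly the fields F_{p^d} for d | n (each is the fixed field of the unique index-d subgroup of Gal(F_{p^n}/F_p) ≅ Z/nZ). The divisors of n = 4 are {1, 2, 4}, giving 3 subfields: F_{887^1}, F_{887^2}, F_{887^4}.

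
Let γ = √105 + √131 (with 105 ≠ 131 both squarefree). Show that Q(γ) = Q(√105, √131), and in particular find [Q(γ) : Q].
[Q(γ) : Q] = 4 (equivalently, Q(γ) = Q(√105, √131))

Obviously Q(γ) ⊆ Q(√105, √131), and [Q(√105, √131):Q] = 4 (since 105, 131 are distinct squarefree integers > 1 with 13755 not a perfect square). To show equality we compute the minimal polynomial of γ. From γ = √105 + √131: γ^2 = 105 + 2√(13755) + 131 = 236 + 2√(13755), so γ^2 - 236 = 2√(13755); squaring, (γ^2 - 236)^2 = 4·13755, i.e. γ^4 - 472γ^2 + 55696 - 55020 = 0, i.e. γ^4 - 472γ^2 + 676 = 0. So γ is a root of x^4 - 472x^2 + 676. This polynomial is irreducible over Q: it has no rational root (each ±√105 ± √131 is irrational), and any factorization into two quadratics over Q would force √(13755) ∈ Q (pairing opposite roots) or √105, √131 ∈ Q (other pairings), all impossible. Hence [Q(γ):Q] = 4 = [Q(√105, √131):Q], so Q(γ) = Q(√105, √131).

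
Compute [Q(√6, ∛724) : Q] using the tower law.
[Q(√6, ∛724) : Q] = 6

Let L = Q(√6, ∛724). Since Q(√6) ⊂ L and [Q(√6):Q] = 2, the tower law gives 2 | [L:Q]. Likewise Q(∛724) ⊂ L with [Q(∛724):Q] = 3 (because 724 is not a perfect cube), so 3 | [L:Q]. As gcd(2,3) = 1, [L:Q] is divisible by 6. Conversely L is generated over Q by √6 and ∛724, so [L:Q] ≤ 2·3 = 6. Therefore [Q(√6, ∛724) : Q] = 6.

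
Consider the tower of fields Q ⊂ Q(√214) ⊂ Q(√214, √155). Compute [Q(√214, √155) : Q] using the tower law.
[Q(√214, √155) : Q] = 4

[Q(√214):Q] = 2 (min poly x^2 - 214, irreducible since 214 is squarefree > 1). For the top step, suppose √155 ∈ Q(√214), say √155 = c + d√214 with c, d ∈ Q. Squaring: 155 = c^2 + 214d^2 + 2cd√214. Since √214 ∉ Q this forces 2cd = 0. If d = 0 then √155 = c ∈ Q, contradicting 155 squarefree > 1. If c = 0 then 155 = 214d^2, so 214·155 = (214d)^2 is a perfect square in Q — but 214·155 = 33170 is not a perfect square (since 214 and 155 are distinct squarefree integers). Contradiction. Hence √155 ∉ Q(√214), so x^2 - 155 stays irreducible over Q(√214) and [Q(√214, √155) : Q(√214)] = 2. By the tower law, [Q(√214, √155) : Q] = 2 · 2 = 4.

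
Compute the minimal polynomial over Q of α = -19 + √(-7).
m_α(x) = x^2 + 38x + 368

From α + 19 = √(-7), squaring gives (α + 19)^2 = -7, i.e. α^2 + 38α + 361 = -7, so α^2 + 38α + 368 = 0. The discriminant of x^2 + 38x + 368 is (38)^2 - 4·(368) = 1444 - 1472 = -28, and 4·(-7) is not a perfect square in Q since -7 is squarefree and ≠ 1. Hence x^2 + 38x + 368 is irreducible over Q and is the minimal polynomial of α.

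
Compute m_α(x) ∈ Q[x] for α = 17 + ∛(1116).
m_α(x) = x^3 - 51x^2 + 867x - 6029

Set β = α - 17 = ∛(1116), so β^3 = 1116. Then (α - 17)^3 - 1116 = 0, i.e. α is a root of g(x) = (x - 17)^3 - 1116 = x^3 - 51x^2 + 867x - 6029. Since g(x) = h(x - 17) where h(x) = x^3 - 1116, and h is irreducible over Q (because 1116 is not a perfect cube, so h has no rational root, and a monic cubic with no rational root is irreducible), g is also irreducible (irreducibility is preserved under the substitution x → x - 17). Hence m_α(x) = x^3 - 51x^2 + 867x - 6029.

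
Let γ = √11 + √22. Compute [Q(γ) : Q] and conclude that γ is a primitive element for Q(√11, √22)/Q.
[Q(γ) : Q] = 4 (equivalently, Q(γ) = Q(√11, √22))

Obviously Q(γ) ⊆ Q(√11, √22), and [Q(√11, √22):Q] = 4 (since 11, 22 are distinct squarefree integers > 1 with 242 not a perfect square). To show equality we compute the minimal polynomial of γ. From γ = √11 + √22: γ^2 = 11 + 2√(242) + 22 = 33 + 2√(242), so γ^2 - 33 = 2√(242); squaring, (γ^2 - 33)^2 = 4·242, i.e. γ^4 - 66γ^2 + 1089 - 968 = 0, i.e. γ^4 - 66γ^2 + 121 = 0. So γ is a root of x^4 - 66x^2 + 121. This polynomial is irreducible over Q: it has no rational root (each ±√11 ± √22 is irrational), and any factorization into two quadratics over Q would force √(242) ∈ Q (pairing opposite roots) or √11, √22 ∈ Q (other pairings), all impossible. Hence [Q(γ):Q] = 4 = [Q(√11, √22):Q], so Q(γ) = Q(√11, √22).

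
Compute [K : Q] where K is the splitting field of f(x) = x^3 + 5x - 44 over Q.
[K : Q] = 6

By the rational root test, any rational root of the monic integer polynomial f(x) = x^3 + 5x - 44 must be an integer dividing the constant term -44, i.e. one of ±{1, 2, 4, 11, 22, 44}. Evaluating: f(1) = -38, f(-1) = -50, f(2) = -26, f(-2) = -62, f(4) = 40, f(-4) = -128, f(11) = 1342, f(-11) = -1430, f(22) = 10714, f(-22) = -10802, f(44) = 85360, f(-44) = -85448; none is 0, so f has no rational root and is therefore irreducible over Q (a cubic with no linear factor over a field is irreducible). For an irreducible cubic, the Galois group is A_3 or S_3 according as the discriminant disc(f) = -4a^3 - 27b^2 = -4·(5)^3 - 27·(-44)^2 = -52772 is or is not a square in Q. Here disc(f) = -52772 is not a perfect square in Q, so the Galois group of f over Q is not contained in A_3 and must be all of S_3. The splitting field has degree |S_3| = 6 over Q, so [K : Q] = 6.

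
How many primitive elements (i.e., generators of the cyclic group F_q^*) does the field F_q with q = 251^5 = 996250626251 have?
There are φ(996250626250) = 362272900000 primitive elements

F_q^* is cyclic of order q - 1 = 996250626250. A cyclic group of order m has exactly φ(m) generators. Here m = 996250626250 = 2 · 5^4 · 11^2 · 6586781, so the number of primitive elements is φ(996250626250) = 362272900000.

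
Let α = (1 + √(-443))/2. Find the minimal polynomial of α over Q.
m_α(x) = x^2 - x + 111

From 2α - 1 = √(-443), squaring gives (2α - 1)^2 = -443, i.e. 4α^2 - 4α + 1 = -443, so α^2 - α + (1 + 443)/4 = 0. Since -443 ≡ 1 (mod 4), (1 + 443)/4 = 111 ∈ Z. The polynomial x^2 - x + 111 has discriminant 1 - 4·(111) = -443, which is not a perfect square in Q (d = -443 is squarefree and ≠ 1), so x^2 - x + 111 is irreducible over Q. It is the minimal polynomial of α.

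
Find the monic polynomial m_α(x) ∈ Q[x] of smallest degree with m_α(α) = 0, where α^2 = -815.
m_α(x) = x^2 + 815

α satisfies α^2 + 815 = 0, so x^2 + 815 annihilates α. Since d = -815 is squarefree and ≠ 1, it is not a perfect square in Q, so x^2 + 815 has no rational root and is therefore irreducible over Q (a degree-2 polynomial over a field is irreducible iff it has no root). Hence m_α(x) = x^2 + 815.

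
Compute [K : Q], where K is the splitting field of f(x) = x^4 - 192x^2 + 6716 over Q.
[K : Q] = 4

Solving the quadratic in x^2: x^2 = (192 ± √(192^2 - 4·6716))/2 = (192 ± √10000)/2 = (192 ± 100)/2, giving x^2 = 146 or x^2 = 46. So f(x) = (x^2 - 146)(x^2 - 46) and the roots of f are ±√146, ±√46. Hence the splitting field is K = Q(√146, √46). Since 146 and 46 are distinct squarefree integers > 1, their product 6716 is not a perfect square, so √46 ∉ Q(√146). By the tower law [K:Q] = [Q(√146,√46):Q(√146)] · [Q(√146):Q] = 2 · 2 = 4.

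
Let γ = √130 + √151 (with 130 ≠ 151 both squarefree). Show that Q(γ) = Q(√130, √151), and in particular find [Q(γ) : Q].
[Q(γ) : Q] = 4 (equivalently, Q(γ) = Q(√130, √151))

Obviously Q(γ) ⊆ Q(√130, √151), and [Q(√130, √151):Q] = 4 (since 130, 151 are distinct squarefree integers > 1 with 19630 not a perfect square). To show equality we compute the minimal polynomial of γ. From γ = √130 + √151: γ^2 = 130 + 2√(19630) + 151 = 281 + 2√(19630), so γ^2 - 281 = 2√(19630); squaring, (γ^2 - 281)^2 = 4·19630, i.e. γ^4 - 562γ^2 + 78961 - 78520 = 0, i.e. γ^4 - 562γ^2 + 441 = 0. So γ is a root of x^4 - 562x^2 + 441. This polynomial is irreducible over Q: it has no rational root (each ±√130 ± √151 is irrational), and any factorization into two quadratics over Q would force √(19630) ∈ Q (pairing opposite roots) or √130, √151 ∈ Q (other pairings), all impossible. Hence [Q(γ):Q] = 4 = [Q(√130, √151):Q], so Q(γ) = Q(√130, √151).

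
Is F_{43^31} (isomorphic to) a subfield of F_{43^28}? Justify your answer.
No: F_{43^31} is not a subfield of F_{43^28}

F_{p^m} embeds in F_{p^n} iff m | n. Here 31 ∤ 28 (since 28 = 0·31 + 28 with remainder 28 ≠ 0), so F_{43^31} is not a subfield of F_{43^28}. Equivalently: if it were, the tower law would give 31 = [F_{43^31}:F_43] dividing [F_{43^28}:F_43] = 28, contradiction.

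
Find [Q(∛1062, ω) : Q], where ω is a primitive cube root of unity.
[Q(∛1062, ω) : Q] = 6

[Q(∛1062):Q] = 3 (min poly x^3 - 1062, irreducible since 1062 is not a perfect cube). [Q(ω):Q] = 2 (min poly x^2 + x + 1). Since Q(∛1062) ⊂ R and ω ∉ R, we have ω ∉ Q(∛1062), so x^2 + x + 1 remains irreducible over Q(∛1062) and [Q(∛1062, ω) : Q(∛1062)] = 2. By the tower law, [Q(∛1062, ω) : Q] = 3 · 2 = 6. (In fact Q(∛1062, ω) is the splitting field of x^3 - 1062 over Q.)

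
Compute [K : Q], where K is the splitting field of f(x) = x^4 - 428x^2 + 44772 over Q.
[K : Q] = 4

Solving the quadratic in x^2: x^2 = (428 ± √(428^2 - 4·44772))/2 = (428 ± √4096)/2 = (428 ± 64)/2, giving x^2 = 182 or x^2 = 246. So f(x) = (x^2 - 182)(x^2 - 246) and the roots of f are ±√182, ±√246. Hence the splitting field is K = Q(√182, √246). Since 182 and 246 are distinct squarefree integers > 1, their product 44772 is not a perfect square, so √246 ∉ Q(√182). By the tower law [K:Q] = [Q(√182,√246):Q(√182)] · [Q(√182):Q] = 2 · 2 = 4.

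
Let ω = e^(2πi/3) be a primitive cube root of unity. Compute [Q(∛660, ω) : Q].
[Q(∛660, ω) : Q] = 6

[Q(∛660):Q] = 3 (min poly x^3 - 660, irreducible since 660 is not a perfect cube). [Q(ω):Q] = 2 (min poly x^2 + x + 1). Since Q(∛660) ⊂ R and ω ∉ R, we have ω ∉ Q(∛660), so x^2 + x + 1 remains irreducible over Q(∛660) and [Q(∛660, ω) : Q(∛660)] = 2. By the tower law, [Q(∛660, ω) : Q] = 3 · 2 = 6. (In fact Q(∛660, ω) is the splitting field of x^3 - 660 over Q.)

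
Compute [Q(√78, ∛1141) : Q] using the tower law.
[Q(√78, ∛1141) : Q] = 6

Let L = Q(√78, ∛1141). Since Q(√78) ⊂ L and [Q(√78):Q] = 2, the tower law gives 2 | [L:Q]. Likewise Q(∛1141) ⊂ L with [Q(∛1141):Q] = 3 (because 1141 is not a perfect cube), so 3 | [L:Q]. As gcd(2,3) = 1, [L:Q] is divisible by 6. Conversely L is generated over Q by √78 and ∛1141, so [L:Q] ≤ 2·3 = 6. Therefore [Q(√78, ∛1141) : Q] = 6.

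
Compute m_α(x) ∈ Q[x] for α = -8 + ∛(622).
m_α(x) = x^3 + 24x^2 + 192x - 110

Set β = α + 8 = ∛(622), so β^3 = 622. Then (α + 8)^3 - 622 = 0, i.e. α is a root of g(x) = (x + 8)^3 - 622 = x^3 + 24x^2 + 192x - 110. Since g(x) = h(x + 8) where h(x) = x^3 - 622, and h is irreducible over Q (because 622 is not a perfect cube, so h has no rational root, and a monic cubic with no rational root is irreducible), g is also irreducible (irreducibility is preserved under the substitution x → x + 8). Hence m_α(x) = x^3 + 24x^2 + 192x - 110.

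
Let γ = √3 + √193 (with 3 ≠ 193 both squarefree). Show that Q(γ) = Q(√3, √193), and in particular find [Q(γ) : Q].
[Q(γ) : Q] = 4 (equivalently, Q(γ) = Q(√3, √193))

Obviously Q(γ) ⊆ Q(√3, √193), and [Q(√3, √193):Q] = 4 (since 3, 193 are distinct squarefree integers > 1 with 579 not a perfect square). To show equality we compute the minimal polynomial of γ. From γ = √3 + √193: γ^2 = 3 + 2√(579) + 193 = 196 + 2√(579), so γ^2 - 196 = 2√(579); squaring, (γ^2 - 196)^2 = 4·579, i.e. γ^4 - 392γ^2 + 38416 - 2316 = 0, i.e. γ^4 - 392γ^2 + 36100 = 0. So γ is a root of x^4 - 392x^2 + 36100. This polynomial is irreducible over Q: it has no rational root (each ±√3 ± √193 is irrational), and any factorization into two quadratics over Q would force √(579) ∈ Q (pairing opposite roots) or √3, √193 ∈ Q (other pairings), all impossible. Hence [Q(γ):Q] = 4 = [Q(√3, √193):Q], so Q(γ) = Q(√3, √193).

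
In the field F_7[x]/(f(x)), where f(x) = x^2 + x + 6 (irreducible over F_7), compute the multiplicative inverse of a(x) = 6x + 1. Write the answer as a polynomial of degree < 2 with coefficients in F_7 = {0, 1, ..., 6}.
a(x)^(-1) ≡ x + 2 (mod f(x))

Since f is irreducible over F_7, F_7[x]/(f) is a field and a(x) ≠ 0 has an inverse. Apply the extended Euclidean algorithm to f(x) and a(x) in F_7[x]: f(x) = (6x + 5)·a(x) + (1). The last nonzero remainder is the constant 1 = gcd(f, a) in F_7. Back-substituting through the division chain expresses 1 = s(x)·a(x) + t(x)·f(x) with s(x) ≡ x + 2 (mod f), so a(x)^(-1) ≡ s(x) = x + 2 (mod f). Check: (6x + 1)·(x + 2) = 6x^2 + 6x + 2 ≡ 1 (mod x^2 + x + 6).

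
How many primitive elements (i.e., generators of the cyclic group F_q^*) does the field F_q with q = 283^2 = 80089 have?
There are φ(80088) = 25760 primitive elements

F_q^* is cyclic of order q - 1 = 80088. A cyclic group of order m has exactly φ(m) generators. Here m = 80088 = 2^3 · 3 · 47 · 71, so the number of primitive elements is φ(80088) = 25760.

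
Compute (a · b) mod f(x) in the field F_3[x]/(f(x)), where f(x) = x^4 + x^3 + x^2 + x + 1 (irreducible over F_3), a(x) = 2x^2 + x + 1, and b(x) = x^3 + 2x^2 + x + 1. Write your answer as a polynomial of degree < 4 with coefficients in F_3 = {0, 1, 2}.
a · b ≡ 1 (mod f(x))

Multiply in F_3[x]: a(x)·b(x) = (2x^2 + x + 1)·(x^3 + 2x^2 + x + 1) = 2x^5 + 2x^4 + 2x^3 + 2x^2 + 2x + 1. This has degree ≥ 4, so divide by f(x) over F_3: 2x^5 + 2x^4 + 2x^3 + 2x^2 + 2x + 1 = (2x)·(x^4 + x^3 + x^2 + x + 1) + (1). Hence a·b ≡ 1 (mod f). (F_3[x]/(f) is a field with 3^4 = 81 elements since f is irreducible of degree 4.)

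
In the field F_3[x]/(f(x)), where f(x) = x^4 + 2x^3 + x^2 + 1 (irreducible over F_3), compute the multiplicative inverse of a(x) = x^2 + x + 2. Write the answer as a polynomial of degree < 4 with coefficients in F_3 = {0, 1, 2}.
a(x)^(-1) ≡ x^2 + x + 1 (mod f(x))

Since f is irreducible over F_3, F_3[x]/(f) is a field and a(x) ≠ 0 has an inverse. Apply the extended Euclidean algorithm to f(x) and a(x) in F_3[x]: f(x) = (x^2 + x + 1)·a(x) + (2). The last nonzero remainder is the constant 2 = gcd(f, a) in F_3. Back-substituting through the division chain expresses 2 = s(x)·a(x) + t(x)·f(x) with s(x) ≡ 2x^2 + 2x + 2 (mod f), so (2x^2 + 2x + 2)·a(x) ≡ 2 (mod f). Multiplying by 2^(-1) ≡ 2 in F_3 gives a(x)^(-1) ≡ 2·(2x^2 + 2x + 2) ≡ x^2 + x + 1 (mod f). Check: (x^2 + x + 2)·(x^2 + x + 1) = x^4 + 2x^3 + x^2 + 2 ≡ 1 (mod x^4 + 2x^3 + x^2 + 1).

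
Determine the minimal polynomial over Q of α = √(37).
m_α(x) = x^2 - 37

α satisfies α^2 - 37 = 0, so x^2 - 37 annihilates α. Since d = 37 is squarefree and ≠ 1, it is not a perfect square in Q, so x^2 - 37 has no rational root and is therefore irreducible over Q (a degree-2 polynomial over a field is irreducible iff it has no root). Hence m_α(x) = x^2 - 37.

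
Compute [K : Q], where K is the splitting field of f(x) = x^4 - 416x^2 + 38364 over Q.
[K : Q] = 4

Solving the quadratic in x^2: x^2 = (416 ± √(416^2 - 4·38364))/2 = (416 ± √19600)/2 = (416 ± 140)/2, giving x^2 = 138 or x^2 = 278. So f(x) = (x^2 - 138)(x^2 - 278) and the roots of f are ±√138, ±√278. Hence the splitting field is K = Q(√138, √278). Since 138 and 278 are distinct squarefree integers > 1, their product 38364 is not a perfect square, so √278 ∉ Q(√138). By the tower law [K:Q] = [Q(√138,√278):Q(√138)] · [Q(√138):Q] = 2 · 2 = 4.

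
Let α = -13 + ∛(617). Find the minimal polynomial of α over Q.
m_α(x) = x^3 + 39x^2 + 507x + 1580

Set β = α + 13 = ∛(617), so β^3 = 617. Then (α + 13)^3 - 617 = 0, i.e. α is a root of g(x) = (x + 13)^3 - 617 = x^3 + 39x^2 + 507x + 1580. Since g(x) = h(x + 13) where h(x) = x^3 - 617, and h is irreducible over Q (because 617 is not a perfect cube, so h has no rational root, and a monic cubic with no rational root is irreducible), g is also irreducible (irreducibility is preserved under the substitution x → x + 13). Hence m_α(x) = x^3 + 39x^2 + 507x + 1580.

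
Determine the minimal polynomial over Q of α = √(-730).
m_α(x) = x^2 + 730

α satisfies α^2 + 730 = 0, so x^2 + 730 annihilates α. Since d = -730 is squarefree and ≠ 1, it is not a perfect square in Q, so x^2 + 730 has no rational root and is therefore irreducible over Q (a degree-2 polynomial over a field is irreducible iff it has no root). Hence m_α(x) = x^2 + 730.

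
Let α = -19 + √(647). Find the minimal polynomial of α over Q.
m_α(x) = x^2 + 38x - 286

From α + 19 = √(647), squaring gives (α + 19)^2 = 647, i.e. α^2 + 38α + 361 = 647, so α^2 + 38α - 286 = 0. The discriminant of x^2 + 38x - 286 is (38)^2 - 4·(-286) = 1444 + 1144 = 2588, and 4·(647) is not a perfect square in Q since 647 is squarefree and ≠ 1. Hence x^2 + 38x - 286 is irreducible over Q and is the minimal polynomial of α.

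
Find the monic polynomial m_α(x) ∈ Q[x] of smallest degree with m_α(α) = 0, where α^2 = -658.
m_α(x) = x^2 + 658

α satisfies α^2 + 658 = 0, so x^2 + 658 annihilates α. Since d = -658 is squarefree and ≠ 1, it is not a perfect square in Q, so x^2 + 658 has no rational root and is therefore irreducible over Q (a degree-2 polynomial over a field is irreducible iff it has no root). Hence m_α(x) = x^2 + 658.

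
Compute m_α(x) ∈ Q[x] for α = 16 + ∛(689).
m_α(x) = x^3 - 48x^2 + 768x - 4785

Set β = α - 16 = ∛(689), so β^3 = 689. Then (α - 16)^3 - 689 = 0, i.e. α is a root of g(x) = (x - 16)^3 - 689 = x^3 - 48x^2 + 768x - 4785. Since g(x) = h(x - 16) where h(x) = x^3 - 689, and h is irreducible over Q (because 689 is not a perfect cube, so h has no rational root, and a monic cubic with no rational root is irreducible), g is also irreducible (irreducibility is preserved under the substitution x → x - 16). Hence m_α(x) = x^3 - 48x^2 + 768x - 4785.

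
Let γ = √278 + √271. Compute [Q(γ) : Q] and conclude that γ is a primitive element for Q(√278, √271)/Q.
[Q(γ) : Q] = 4 (equivalently, Q(γ) = Q(√278, √271))

Obviously Q(γ) ⊆ Q(√278, √271), and [Q(√278, √271):Q] = 4 (since 278, 271 are distinct squarefree integers > 1 with 75338 not a perfect square). To show equality we compute the minimal polynomial of γ. From γ = √278 + √271: γ^2 = 278 + 2√(75338) + 271 = 549 + 2√(75338), so γ^2 - 549 = 2√(75338); squaring, (γ^2 - 549)^2 = 4·75338, i.e. γ^4 - 1098γ^2 + 301401 - 301352 = 0, i.e. γ^4 - 1098γ^2 + 49 = 0. So γ is a root of x^4 - 1098x^2 + 49. This polynomial is irreducible over Q: it has no rational root (each ±√278 ± √271 is irrational), and any factorization into two quadratics over Q would force √(75338) ∈ Q (pairing opposite roots) or √278, √271 ∈ Q (other pairings), all impossible. Hence [Q(γ):Q] = 4 = [Q(√278, √271):Q], so Q(γ) = Q(√278, √271).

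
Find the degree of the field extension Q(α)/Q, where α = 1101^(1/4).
[Q(α):Q] = 4

α is a root of x^4 - 1101. By Eisenstein's criterion at the prime p = 3 (which divides the constant term 1101 but p^2 = 9 does not, since 1101 is squarefree), x^4 - 1101 is irreducible over Q. Hence [Q(α):Q] = 4.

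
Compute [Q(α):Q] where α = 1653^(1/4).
[Q(α):Q] = 4

α is a root of x^4 - 1653. By Eisenstein's criterion at the prime p = 3 (which divides the constant term 1653 but p^2 = 9 does not, since 1653 is squarefree), x^4 - 1653 is irreducible over Q. Hence [Q(α):Q] = 4.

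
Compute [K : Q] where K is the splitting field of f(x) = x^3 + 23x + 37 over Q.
[K : Q] = 6

By the rational root test, any rational root of the monic integer polynomial f(x) = x^3 + 23x + 37 must be an integer dividing the constant term 37, i.e. one of ±{1, 37}. Evaluating: f(1) = 61, f(-1) = 13, f(37) = 51541, f(-37) = -51467; none is 0, so f has no rational root and is therefore irreducible over Q (a cubic with no linear factor over a field is irreducible). For an irreducible cubic, the Galois group is A_3 or S_3 according as the discriminant disc(f) = -4a^3 - 27b^2 = -4·(23)^3 - 27·(37)^2 = -85631 is or is not a square in Q. Here disc(f) = -85631 is not a perfect square in Q, so the Galois group of f over Q is not contained in A_3 and must be all of S_3. The splitting field has degree |S_3| = 6 over Q, so [K : Q] = 6.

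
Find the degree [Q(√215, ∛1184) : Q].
[Q(√215, ∛1184) : Q] = 6

Let L = Q(√215, ∛1184). Since Q(√215) ⊂ L and [Q(√215):Q] = 2, the tower law gives 2 | [L:Q]. Likewise Q(∛1184) ⊂ L with [Q(∛1184):Q] = 3 (because 1184 is not a perfect cube), so 3 | [L:Q]. As gcd(2,3) = 1, [L:Q] is divisible by 6. Conversely L is generated over Q by √215 and ∛1184, so [L:Q] ≤ 2·3 = 6. Therefore [Q(√215, ∛1184) : Q] = 6.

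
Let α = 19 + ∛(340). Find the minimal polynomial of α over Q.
m_α(x) = x^3 - 57x^2 + 1083x - 7199

Set β = α - 19 = ∛(340), so β^3 = 340. Then (α - 19)^3 - 340 = 0, i.e. α is a root of g(x) = (x - 19)^3 - 340 = x^3 - 57x^2 + 1083x - 7199. Since g(x) = h(x - 19) where h(x) = x^3 - 340, and h is irreducible over Q (because 340 is not a perfect cube, so h has no rational root, and a monic cubic with no rational root is irreducible), g is also irreducible (irreducibility is preserved under the substitution x → x - 19). Hence m_α(x) = x^3 - 57x^2 + 1083x - 7199.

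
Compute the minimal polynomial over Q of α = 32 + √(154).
m_α(x) = x^2 - 64x + 870

From α - 32 = √(154), squaring gives (α - 32)^2 = 154, i.e. α^2 - 64α + 1024 = 154, so α^2 - 64α + 870 = 0. The discriminant of x^2 - 64x + 870 is (-64)^2 - 4·(870) = 4096 - 3480 = 616, and 4·(154) is not a perfect square in Q since 154 is squarefree and ≠ 1. Hence x^2 - 64x + 870 is irreducible over Q and is the minimal polynomial of α.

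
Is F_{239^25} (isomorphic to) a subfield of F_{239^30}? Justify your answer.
No: F_{239^25} is not a subfield of F_{239^30}

F_{p^m} embeds in F_{p^n} iff m | n. Here 25 ∤ 30 (since 30 = 1·25 + 5 with remainder 5 ≠ 0), so F_{239^25} is not a subfield of F_{239^30}. Equivalently: if it were, the tower law would give 25 = [F_{239^25}:F_239] dividing [F_{239^30}:F_239] = 30, contradiction.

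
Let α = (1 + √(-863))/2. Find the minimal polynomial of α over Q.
m_α(x) = x^2 - x + 216

From 2α - 1 = √(-863), squaring gives (2α - 1)^2 = -863, i.e. 4α^2 - 4α + 1 = -863, so α^2 - α + (1 + 863)/4 = 0. Since -863 ≡ 1 (mod 4), (1 + 863)/4 = 216 ∈ Z. The polynomial x^2 - x + 216 has discriminant 1 - 4·(216) = -863, which is not a perfect square in Q (d = -863 is squarefree and ≠ 1), so x^2 - x + 216 is irreducible over Q. It is the minimal polynomial of α.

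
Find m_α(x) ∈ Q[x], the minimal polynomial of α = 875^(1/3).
m_α(x) = x^3 - 875

α satisfies α^3 = 875, so x^3 - 875 annihilates α. By the rational root test, a rational root p/q (in lowest terms) of x^3 - 875 would satisfy p^3 = 875 q^3, forcing q = 1 and p^3 = 875; but 875 is not a perfect cube, contradiction. A monic cubic over Q with no rational root is irreducible (any nontrivial factorization would include a linear factor). Hence x^3 - 875 is the minimal polynomial of α, and in particular [Q(α):Q] = 3.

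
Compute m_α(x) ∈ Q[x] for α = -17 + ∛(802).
m_α(x) = x^3 + 51x^2 + 867x + 4111

Set β = α + 17 = ∛(802), so β^3 = 802. Then (α + 17)^3 - 802 = 0, i.e. α is a root of g(x) = (x + 17)^3 - 802 = x^3 + 51x^2 + 867x + 4111. Since g(x) = h(x + 17) where h(x) = x^3 - 802, and h is irreducible over Q (because 802 is not a perfect cube, so h has no rational root, and a monic cubic with no rational root is irreducible), g is also irreducible (irreducibility is preserved under the substitution x → x + 17). Hence m_α(x) = x^3 + 51x^2 + 867x + 4111.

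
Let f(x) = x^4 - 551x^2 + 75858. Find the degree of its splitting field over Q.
[K : Q] = 4

Solving the quadratic in x^2: x^2 = (551 ± √(551^2 - 4·75858))/2 = (551 ± √169)/2 = (551 ± 13)/2, giving x^2 = 282 or x^2 = 269. So f(x) = (x^2 - 282)(x^2 - 269) and the roots of f are ±√282, ±√269. Hence the splitting field is K = Q(√282, √269). Since 282 and 269 are distinct squarefree integers > 1, their product 75858 is not a perfect square, so √269 ∉ Q(√282). By the tower law [K:Q] = [Q(√282,√269):Q(√282)] · [Q(√282):Q] = 2 · 2 = 4.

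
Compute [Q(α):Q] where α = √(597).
[Q(α):Q] = 2

[Q(α):Q] equals the degree of the minimal polynomial of α. Here α^2 = 597 and x^2 - 597 is irreducible (d = 597 is squarefree, ≠ 1, hence not a square), so deg(m_α) = 2. Thus [Q(α):Q] = 2.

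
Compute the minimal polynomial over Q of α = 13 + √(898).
m_α(x) = x^2 - 26x - 729

From α - 13 = √(898), squaring gives (α - 13)^2 = 898, i.e. α^2 - 26α + 169 = 898, so α^2 - 26α - 729 = 0. The discriminant of x^2 - 26x - 729 is (-26)^2 - 4·(-729) = 676 + 2916 = 3592, and 4·(898) is not a perfect square in Q since 898 is squarefree and ≠ 1. Hence x^2 - 26x - 729 is irreducible over Q and is the minimal polynomial of α.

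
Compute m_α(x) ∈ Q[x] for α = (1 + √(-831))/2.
m_α(x) = x^2 - x + 208

From 2α - 1 = √(-831), squaring gives (2α - 1)^2 = -831, i.e. 4α^2 - 4α + 1 = -831, so α^2 - α + (1 + 831)/4 = 0. Since -831 ≡ 1 (mod 4), (1 + 831)/4 = 208 ∈ Z. The polynomial x^2 - x + 208 has discriminant 1 - 4·(208) = -831, which is not a perfect square in Q (d = -831 is squarefree and ≠ 1), so x^2 - x + 208 is irreducible over Q. It is the minimal polynomial of α.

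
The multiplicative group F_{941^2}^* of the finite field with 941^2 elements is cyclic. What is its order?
|F_{941^2}^*| = 885480

F_{941^2} has 941^2 = 885481 elements; its multiplicative group consists of all nonzero elements, so |F_{941^2}^*| = 885481 - 1 = 885480. (It is cyclic since any finite subgroup of the multiplicative group of a field is cyclic.)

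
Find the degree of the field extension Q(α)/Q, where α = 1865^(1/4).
[Q(α):Q] = 4

α is a root of x^4 - 1865. By Eisenstein's criterion at the prime p = 5 (which divides the constant term 1865 but p^2 = 25 does not, since 1865 is squarefree), x^4 - 1865 is irreducible over Q. Hence [Q(α):Q] = 4.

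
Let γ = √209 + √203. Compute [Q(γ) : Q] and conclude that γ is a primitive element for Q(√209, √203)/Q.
[Q(γ) : Q] = 4 (equivalently, Q(γ) = Q(√209, √203))

Obviously Q(γ) ⊆ Q(√209, √203), and [Q(√209, √203):Q] = 4 (since 209, 203 are distinct squarefree integers > 1 with 42427 not a perfect square). To show equality we compute the minimal polynomial of γ. From γ = √209 + √203: γ^2 = 209 + 2√(42427) + 203 = 412 + 2√(42427), so γ^2 - 412 = 2√(42427); squaring, (γ^2 - 412)^2 = 4·42427, i.e. γ^4 - 824γ^2 + 169744 - 169708 = 0, i.e. γ^4 - 824γ^2 + 36 = 0. So γ is a root of x^4 - 824x^2 + 36. This polynomial is irreducible over Q: it has no rational root (each ±√209 ± √203 is irrational), and any factorization into two quadratics over Q would force √(42427) ∈ Q (pairing opposite roots) or √209, √203 ∈ Q (other pairings), all impossible. Hence [Q(γ):Q] = 4 = [Q(√209, √203):Q], so Q(γ) = Q(√209, √203).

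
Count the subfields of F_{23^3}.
F_{23^3} has 2 subfields

The subfields of F_{p^n} are exactly the fields F_{p^d} for d | n (each is the fixed field of the unique index-d subgroup of Gal(F_{p^n}/F_p) ≅ Z/nZ). The divisors of n = 3 are {1, 3}, giving 2 subfields: F_{23^1}, F_{23^3}.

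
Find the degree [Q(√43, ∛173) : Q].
[Q(√43, ∛173) : Q] = 6

Let L = Q(√43, ∛173). Since Q(√43) ⊂ L and [Q(√43):Q] = 2, the tower law gives 2 | [L:Q]. Likewise Q(∛173) ⊂ L with [Q(∛173):Q] = 3 (because 173 is not a perfect cube), so 3 | [L:Q]. As gcd(2,3) = 1, [L:Q] is divisible by 6. Conversely L is generated over Q by √43 and ∛173, so [L:Q] ≤ 2·3 = 6. Therefore [Q(√43, ∛173) : Q] = 6.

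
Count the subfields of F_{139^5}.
F_{139^5} has 2 subfields

The subfields of F_{p^n} are exactly the fields F_{p^d} for d | n (each is the fixed field of the unique index-d subgroup of Gal(F_{p^n}/F_p) ≅ Z/nZ). The divisors of n = 5 are {1, 5}, giving 2 subfields: F_{139^1}, F_{139^5}.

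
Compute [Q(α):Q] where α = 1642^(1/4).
[Q(α):Q] = 4

α is a root of x^4 - 1642. By Eisenstein's criterion at the prime p = 2 (which divides the constant term 1642 but p^2 = 4 does not, since 1642 is squarefree), x^4 - 1642 is irreducible over Q. Hence [Q(α):Q] = 4.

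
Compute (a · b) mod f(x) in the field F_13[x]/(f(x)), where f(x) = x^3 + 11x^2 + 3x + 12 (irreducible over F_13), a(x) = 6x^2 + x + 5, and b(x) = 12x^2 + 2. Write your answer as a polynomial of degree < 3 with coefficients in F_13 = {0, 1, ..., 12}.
a · b ≡ 12x^2 + 9x + 10 (mod f(x))

Multiply in F_13[x]: a(x)·b(x) = (6x^2 + x + 5)·(12x^2 + 2) = 7x^4 + 12x^3 + 7x^2 + 2x + 10. This has degree ≥ 3, so divide by f(x) over F_13: 7x^4 + 12x^3 + 7x^2 + 2x + 10 = (7x)·(x^3 + 11x^2 + 3x + 12) + (12x^2 + 9x + 10). Hence a·b ≡ 12x^2 + 9x + 10 (mod f). (F_13[x]/(f) is a field with 13^3 = 2197 elements since f is irreducible of degree 3.)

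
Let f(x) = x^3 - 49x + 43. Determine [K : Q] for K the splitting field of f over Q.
[K : Q] = 6

By the rational root test, any rational root of the monic integer polynomial f(x) = x^3 - 49x + 43 must be an integer dividing the constant term 43, i.e. one of ±{1, 43}. Evaluating: f(1) = -5, f(-1) = 91, f(43) = 77443, f(-43) = -77357; none is 0, so f has no rational root and is therefore irreducible over Q (a cubic with no linear factor over a field is irreducible). For an irreducible cubic, the Galois group is A_3 or S_3 according as the discriminant disc(f) = -4a^3 - 27b^2 = -4·(-49)^3 - 27·(43)^2 = 420673 is or is not a square in Q. Here disc(f) = 420673 is not a perfect square in Q, so the Galois group of f over Q is not contained in A_3 and must be all of S_3. The splitting field has degree |S_3| = 6 over Q, so [K : Q] = 6.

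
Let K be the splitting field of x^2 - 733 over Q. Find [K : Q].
[K : Q] = 2

f(x) = x^2 - 733 factors as (x - √733)(x + √733). The splitting field is K = Q(√733). Since 733 is squarefree and > 1, it is not a perfect square, so x^2 - 733 is irreducible over Q and [Q(√733) : Q] = 2. Hence [K : Q] = 2.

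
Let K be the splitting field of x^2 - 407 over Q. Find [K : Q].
[K : Q] = 2

f(x) = x^2 - 407 factors as (x - √407)(x + √407). The splitting field is K = Q(√407). Since 407 is squarefree and > 1, it is not a perfect square, so x^2 - 407 is irreducible over Q and [Q(√407) : Q] = 2. Hence [K : Q] = 2.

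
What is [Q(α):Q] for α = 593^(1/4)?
[Q(α):Q] = 4

α is a root of x^4 - 593. By Eisenstein's criterion at the prime p = 593 (which divides the constant term 593 but p^2 = 351649 does not, since 593 is squarefree), x^4 - 593 is irreducible over Q. Hence [Q(α):Q] = 4.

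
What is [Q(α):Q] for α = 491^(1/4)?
[Q(α):Q] = 4

α is a root of x^4 - 491. By Eisenstein's criterion at the prime p = 491 (which divides the constant term 491 but p^2 = 241081 does not, since 491 is squarefree), x^4 - 491 is irreducible over Q. Hence [Q(α):Q] = 4.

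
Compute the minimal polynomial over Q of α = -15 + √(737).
m_α(x) = x^2 + 30x - 512

From α + 15 = √(737), squaring gives (α + 15)^2 = 737, i.e. α^2 + 30α + 225 = 737, so α^2 + 30α - 512 = 0. The discriminant of x^2 + 30x - 512 is (30)^2 - 4·(-512) = 900 + 2048 = 2948, and 4·(737) is not a perfect square in Q since 737 is squarefree and ≠ 1. Hence x^2 + 30x - 512 is irreducible over Q and is the minimal polynomial of α.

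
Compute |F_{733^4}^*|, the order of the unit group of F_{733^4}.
|F_{733^4}^*| = 288679469520

F_{733^4} has 733^4 = 288679469521 elements; its multiplicative group consists of all nonzero elements, so |F_{733^4}^*| = 288679469521 - 1 = 288679469520. (It is cyclic since any finite subgroup of the multiplicative group of a field is cyclic.)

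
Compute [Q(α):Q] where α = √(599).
[Q(α):Q] = 2

[Q(α):Q] equals the degree of the minimal polynomial of α. Here α^2 = 599 and x^2 - 599 is irreducible (d = 599 is squarefree, ≠ 1, hence not a square), so deg(m_α) = 2. Thus [Q(α):Q] = 2.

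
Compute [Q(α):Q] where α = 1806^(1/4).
[Q(α):Q] = 4

α is a root of x^4 - 1806. By Eisenstein's criterion at the prime p = 2 (which divides the constant term 1806 but p^2 = 4 does not, since 1806 is squarefree), x^4 - 1806 is irreducible over Q. Hence [Q(α):Q] = 4.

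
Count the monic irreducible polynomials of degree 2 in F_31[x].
There are 465 monic irreducible polynomials of degree 2 over F_31

Each element of F_{31^2} that lies in no proper subfield is a root of exactly one monic irreducible of degree 2 over F_31, and each such polynomial has 2 distinct roots in F_{31^2}. By Möbius inversion the count is N_31(2) = (1/2) Σ_{d|2} μ(2/d) · 31^d = (1/2)(μ(2)·31^1 + μ(1)·31^2) = 930/2 = 465.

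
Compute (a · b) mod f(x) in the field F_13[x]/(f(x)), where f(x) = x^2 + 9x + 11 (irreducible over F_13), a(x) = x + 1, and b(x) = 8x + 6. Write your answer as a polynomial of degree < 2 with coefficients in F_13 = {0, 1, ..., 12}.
a · b ≡ 7x + 9 (mod f(x))

Multiply in F_13[x]: a(x)·b(x) = (x + 1)·(8x + 6) = 8x^2 + x + 6. This has degree ≥ 2, so divide by f(x) over F_13: 8x^2 + x + 6 = (8)·(x^2 + 9x + 11) + (7x + 9). Hence a·b ≡ 7x + 9 (mod f). (F_13[x]/(f) is a field with 13^2 = 169 elements since f is irreducible of degree 2.)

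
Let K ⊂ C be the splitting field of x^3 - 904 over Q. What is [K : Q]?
[K : Q] = 6

The roots of x^3 - 904 are ∛904, ω∛904, ω^2∛904 where ω = e^(2πi/3) is a primitive cube root of unity, so K = Q(∛904, ω). Now [Q(∛904):Q] = 3 (since 904 is not a perfect cube, x^3 - 904 is irreducible) and [Q(ω):Q] = 2. Both 2 and 3 divide [K:Q], and [K:Q] ≤ 3·2 = 6, so [K:Q] = 6. (Equivalently: Q(∛904) ⊂ R but ω ∉ R, so [K : Q(∛904)] = 2.)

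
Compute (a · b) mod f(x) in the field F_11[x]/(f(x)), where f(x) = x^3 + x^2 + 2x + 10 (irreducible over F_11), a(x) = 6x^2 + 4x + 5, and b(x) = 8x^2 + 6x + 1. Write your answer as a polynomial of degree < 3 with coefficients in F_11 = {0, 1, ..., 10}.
a · b ≡ 9x^2 + 9x + 3 (mod f(x))

Multiply in F_11[x]: a(x)·b(x) = (6x^2 + 4x + 5)·(8x^2 + 6x + 1) = 4x^4 + 2x^3 + 4x^2 + x + 5. This has degree ≥ 3, so divide by f(x) over F_11: 4x^4 + 2x^3 + 4x^2 + x + 5 = (4x + 9)·(x^3 + x^2 + 2x + 10) + (9x^2 + 9x + 3). Hence a·b ≡ 9x^2 + 9x + 3 (mod f). (F_11[x]/(f) is a field with 11^3 = 1331 elements since f is irreducible of degree 3.)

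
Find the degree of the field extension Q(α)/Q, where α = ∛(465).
[Q(α):Q] = 3

The minimal polynomial of α is x^3 - 465, irreducible over Q since 465 is not a perfect cube (so x^3 - 465 has no rational root). Hence [Q(α):Q] = deg(m_α) = 3.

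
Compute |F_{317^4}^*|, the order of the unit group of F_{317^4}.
|F_{317^4}^*| = 10098039120

F_{317^4} has 317^4 = 10098039121 elements; its multiplicative group consists of all nonzero elements, so |F_{317^4}^*| = 10098039121 - 1 = 10098039120. (It is cyclic since any finite subgroup of the multiplicative group of a field is cyclic.)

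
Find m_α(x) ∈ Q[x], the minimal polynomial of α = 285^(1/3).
m_α(x) = x^3 - 285

α satisfies α^3 = 285, so x^3 - 285 annihilates α. By the rational root test, a rational root p/q (in lowest terms) of x^3 - 285 would satisfy p^3 = 285 q^3, forcing q = 1 and p^3 = 285; but 285 is not a perfect cube, contradiction. A monic cubic over Q with no rational root is irreducible (any nontrivial factorization would include a linear factor). Hence x^3 - 285 is the minimal polynomial of α, and in particular [Q(α):Q] = 3.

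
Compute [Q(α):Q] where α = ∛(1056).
[Q(α):Q] = 3

The minimal polynomial of α is x^3 - 1056, irreducible over Q since 1056 is not a perfect cube (so x^3 - 1056 has no rational root). Hence [Q(α):Q] = deg(m_α) = 3.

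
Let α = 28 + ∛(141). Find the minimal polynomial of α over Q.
m_α(x) = x^3 - 84x^2 + 2352x - 22093

Set β = α - 28 = ∛(141), so β^3 = 141. Then (α - 28)^3 - 141 = 0, i.e. α is a root of g(x) = (x - 28)^3 - 141 = x^3 - 84x^2 + 2352x - 22093. Since g(x) = h(x - 28) where h(x) = x^3 - 141, and h is irreducible over Q (because 141 is not a perfect cube, so h has no rational root, and a monic cubic with no rational root is irreducible), g is also irreducible (irreducibility is preserved under the substitution x → x - 28). Hence m_α(x) = x^3 - 84x^2 + 2352x - 22093.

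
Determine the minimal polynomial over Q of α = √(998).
m_α(x) = x^2 - 998

α satisfies α^2 - 998 = 0, so x^2 - 998 annihilates α. Since d = 998 is squarefree and ≠ 1, it is not a perfect square in Q, so x^2 - 998 has no rational root and is therefore irreducible over Q (a degree-2 polynomial over a field is irreducible iff it has no root). Hence m_α(x) = x^2 - 998.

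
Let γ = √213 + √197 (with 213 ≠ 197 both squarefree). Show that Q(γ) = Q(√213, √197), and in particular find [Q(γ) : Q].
[Q(γ) : Q] = 4 (equivalently, Q(γ) = Q(√213, √197))

Obviously Q(γ) ⊆ Q(√213, √197), and [Q(√213, √197):Q] = 4 (since 213, 197 are distinct squarefree integers > 1 with 41961 not a perfect square). To show equality we compute the minimal polynomial of γ. From γ = √213 + √197: γ^2 = 213 + 2√(41961) + 197 = 410 + 2√(41961), so γ^2 - 410 = 2√(41961); squaring, (γ^2 - 410)^2 = 4·41961, i.e. γ^4 - 820γ^2 + 168100 - 167844 = 0, i.e. γ^4 - 820γ^2 + 256 = 0. So γ is a root of x^4 - 820x^2 + 256. This polynomial is irreducible over Q: it has no rational root (each ±√213 ± √197 is irrational), and any factorization into two quadratics over Q would force √(41961) ∈ Q (pairing opposite roots) or √213, √197 ∈ Q (other pairings), all impossible. Hence [Q(γ):Q] = 4 = [Q(√213, √197):Q], so Q(γ) = Q(√213, √197).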